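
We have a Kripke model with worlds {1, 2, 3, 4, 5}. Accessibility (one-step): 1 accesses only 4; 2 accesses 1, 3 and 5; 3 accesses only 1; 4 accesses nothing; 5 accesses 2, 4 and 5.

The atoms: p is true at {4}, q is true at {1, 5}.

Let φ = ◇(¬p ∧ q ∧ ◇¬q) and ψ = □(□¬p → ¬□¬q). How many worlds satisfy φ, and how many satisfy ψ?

For ◇(¬p ∧ q ∧ ◇¬q):
1: successors {4}; ¬p ∧ q ∧ ◇¬q there: 4:F. ✗
2: successors {1, 3, 5}; ¬p ∧ q ∧ ◇¬q there: 1:T, 3:F, 5:T. ✓
3: successors {1}; ¬p ∧ q ∧ ◇¬q there: 1:T. ✓
4: no successors, so ◇(¬p ∧ q ∧ ◇¬q) fails. ✗
5: successors {2, 4, 5}; ¬p ∧ q ∧ ◇¬q there: 2:F, 4:F, 5:T. ✓
— 3 worlds.
For □(□¬p → ¬□¬q):
1: successors {4}; □¬p → ¬□¬q there: 4:F. ✗
2: successors {1, 3, 5}; □¬p → ¬□¬q there: 1:T, 3:T, 5:T. ✓
3: successors {1}; □¬p → ¬□¬q there: 1:T. ✓
4: no successors, so □(□¬p → ¬□¬q) holds vacuously. ✓
5: successors {2, 4, 5}; □¬p → ¬□¬q there: 2:T, 4:F, 5:T. ✗
— 3 worlds.

3 and 3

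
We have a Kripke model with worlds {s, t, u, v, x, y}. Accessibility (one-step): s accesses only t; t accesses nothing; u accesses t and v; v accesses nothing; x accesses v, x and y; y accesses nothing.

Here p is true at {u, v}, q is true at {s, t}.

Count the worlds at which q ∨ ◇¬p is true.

s: q is T, ◇¬p is T. ✓
t: q is T, ◇¬p is F. ✓
u: q is F, ◇¬p is T. ✓
v: q is F, ◇¬p is F. ✗
x: q is F, ◇¬p is T. ✓
y: q is F, ◇¬p is F. ✗
Satisfying worlds: {s, t, u, x}.

4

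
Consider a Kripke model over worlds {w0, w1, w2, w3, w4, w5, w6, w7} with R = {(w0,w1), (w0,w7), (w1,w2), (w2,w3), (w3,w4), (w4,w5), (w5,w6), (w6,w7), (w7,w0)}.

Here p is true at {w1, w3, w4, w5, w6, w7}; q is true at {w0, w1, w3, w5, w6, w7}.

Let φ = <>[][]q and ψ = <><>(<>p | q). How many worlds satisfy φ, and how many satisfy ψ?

For <>[][]q:
w0: successors {w1, w7}; [][]q there: w1:T, w7:T. ✓
w1: successors {w2}; [][]q there: w2:F. ✗
w2: successors {w3}; [][]q there: w3:T. ✓
w3: successors {w4}; [][]q there: w4:T. ✓
w4: successors {w5}; [][]q there: w5:T. ✓
w5: successors {w6}; [][]q there: w6:T. ✓
w6: successors {w7}; [][]q there: w7:T. ✓
w7: successors {w0}; [][]q there: w0:F. ✗
— 6 worlds.
For <><>(<>p | q):
w0: successors {w1, w7}; <>(<>p | q) there: w1:T, w7:T. ✓
w1: successors {w2}; <>(<>p | q) there: w2:T. ✓
w2: successors {w3}; <>(<>p | q) there: w3:T. ✓
w3: successors {w4}; <>(<>p | q) there: w4:T. ✓
w4: successors {w5}; <>(<>p | q) there: w5:T. ✓
w5: successors {w6}; <>(<>p | q) there: w6:T. ✓
w6: successors {w7}; <>(<>p | q) there: w7:T. ✓
w7: successors {w0}; <>(<>p | q) there: w0:T. ✓
— 8 worlds.

6 and 8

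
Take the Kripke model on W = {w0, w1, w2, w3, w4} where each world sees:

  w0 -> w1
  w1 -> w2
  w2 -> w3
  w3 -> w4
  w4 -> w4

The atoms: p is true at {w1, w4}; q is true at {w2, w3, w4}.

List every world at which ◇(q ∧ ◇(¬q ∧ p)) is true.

∅

w0: successors {w1}; q ∧ ◇(¬q ∧ p) there: w1:F. ✗
w1: successors {w2}; q ∧ ◇(¬q ∧ p) there: w2:F. ✗
w2: successors {w3}; q ∧ ◇(¬q ∧ p) there: w3:F. ✗
w3: successors {w4}; q ∧ ◇(¬q ∧ p) there: w4:F. ✗
w4: successors {w4}; q ∧ ◇(¬q ∧ p) there: w4:F. ✗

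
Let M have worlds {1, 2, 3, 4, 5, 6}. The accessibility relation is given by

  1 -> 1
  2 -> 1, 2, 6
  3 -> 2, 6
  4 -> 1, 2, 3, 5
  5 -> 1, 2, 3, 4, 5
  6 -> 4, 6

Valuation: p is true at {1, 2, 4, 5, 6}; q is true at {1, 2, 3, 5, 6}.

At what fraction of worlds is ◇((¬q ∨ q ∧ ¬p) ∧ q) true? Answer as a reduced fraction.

1: successors {1}; (¬q ∨ q ∧ ¬p) ∧ q there: 1:F. ✗
2: successors {1, 2, 6}; (¬q ∨ q ∧ ¬p) ∧ q there: 1:F, 2:F, 6:F. ✗
3: successors {2, 6}; (¬q ∨ q ∧ ¬p) ∧ q there: 2:F, 6:F. ✗
4: successors {1, 2, 3, 5}; (¬q ∨ q ∧ ¬p) ∧ q there: 1:F, 2:F, 3:T, 5:F. ✓
5: successors {1, 2, 3, 4, 5}; (¬q ∨ q ∧ ¬p) ∧ q there: 1:F, 2:F, 3:T, 4:F, 5:F. ✓
6: successors {4, 6}; (¬q ∨ q ∧ ¬p) ∧ q there: 4:F, 6:F. ✗
That's 2 of 6 worlds, so 2/6 = 1/3.

1/3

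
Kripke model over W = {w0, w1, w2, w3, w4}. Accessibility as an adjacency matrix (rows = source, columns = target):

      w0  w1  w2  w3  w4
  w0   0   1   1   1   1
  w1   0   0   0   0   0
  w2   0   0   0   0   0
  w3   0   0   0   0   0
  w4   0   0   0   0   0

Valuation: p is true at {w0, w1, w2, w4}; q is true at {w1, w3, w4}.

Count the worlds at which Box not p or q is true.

4

w0: Box not p is F, q is F. ✗
w1: Box not p is T, q is T. ✓
w2: Box not p is T, q is F. ✓
w3: Box not p is T, q is T. ✓
w4: Box not p is T, q is T. ✓
Satisfying worlds: {w1, w2, w3, w4}.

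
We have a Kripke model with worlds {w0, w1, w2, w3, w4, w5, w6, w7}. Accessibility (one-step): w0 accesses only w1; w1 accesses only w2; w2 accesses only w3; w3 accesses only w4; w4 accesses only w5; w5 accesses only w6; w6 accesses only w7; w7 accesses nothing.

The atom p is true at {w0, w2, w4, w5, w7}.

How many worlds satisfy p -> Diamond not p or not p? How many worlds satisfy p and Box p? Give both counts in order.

For p -> Diamond not p or not p:
w0: p is T, Diamond not p or not p is T. ✓
w1: p is F, Diamond not p or not p is T. ✓
w2: p is T, Diamond not p or not p is T. ✓
w3: p is F, Diamond not p or not p is T. ✓
w4: p is T, Diamond not p or not p is F. ✗
w5: p is T, Diamond not p or not p is T. ✓
w6: p is F, Diamond not p or not p is T. ✓
w7: p is T, Diamond not p or not p is F. ✗
— 6 worlds.
For p and Box p:
w0: p is T, Box p is F. ✗
w1: p is F, Box p is T. ✗
w2: p is T, Box p is F. ✗
w3: p is F, Box p is T. ✗
w4: p is T, Box p is T. ✓
w5: p is T, Box p is F. ✗
w6: p is F, Box p is T. ✗
w7: p is T, Box p is T. ✓
— 2 worlds.

6 and 2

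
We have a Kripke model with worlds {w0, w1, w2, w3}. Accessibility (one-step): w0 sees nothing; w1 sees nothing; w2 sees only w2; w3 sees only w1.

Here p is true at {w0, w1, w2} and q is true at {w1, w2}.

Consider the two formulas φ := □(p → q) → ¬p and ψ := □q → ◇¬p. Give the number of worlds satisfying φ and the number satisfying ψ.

For □(p → q) → ¬p:
w0: □(p → q) is T, ¬p is F. ✗
w1: □(p → q) is T, ¬p is F. ✗
w2: □(p → q) is T, ¬p is F. ✗
w3: □(p → q) is T, ¬p is T. ✓
— 1 world.
For □q → ◇¬p:
w0: □q is T, ◇¬p is F. ✗
w1: □q is T, ◇¬p is F. ✗
w2: □q is T, ◇¬p is F. ✗
w3: □q is T, ◇¬p is F. ✗
— 0 worlds.

1 and 0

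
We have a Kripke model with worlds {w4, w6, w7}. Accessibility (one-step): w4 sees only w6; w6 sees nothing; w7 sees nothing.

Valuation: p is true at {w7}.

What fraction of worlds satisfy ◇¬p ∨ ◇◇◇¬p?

w4: ◇¬p is T, ◇◇◇¬p is F. ✓
w6: ◇¬p is F, ◇◇◇¬p is F. ✗
w7: ◇¬p is F, ◇◇◇¬p is F. ✗
That's 1 of 3 worlds, so 1/3.

1/3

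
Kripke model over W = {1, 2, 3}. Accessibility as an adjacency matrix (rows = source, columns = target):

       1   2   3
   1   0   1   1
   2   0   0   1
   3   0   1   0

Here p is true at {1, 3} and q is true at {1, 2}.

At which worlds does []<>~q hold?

{3}

1: successors {2, 3}; <>~q there: 2:T, 3:F. ✗
2: successors {3}; <>~q there: 3:F. ✗
3: successors {2}; <>~q there: 2:T. ✓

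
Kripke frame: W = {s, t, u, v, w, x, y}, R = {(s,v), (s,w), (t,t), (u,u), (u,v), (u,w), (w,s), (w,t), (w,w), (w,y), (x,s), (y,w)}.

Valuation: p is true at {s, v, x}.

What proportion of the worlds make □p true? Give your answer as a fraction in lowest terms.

s: successors {v, w}; p there: v:T, w:F. ✗
t: successors {t}; p there: t:F. ✗
u: successors {u, v, w}; p there: u:F, v:T, w:F. ✗
v: no successors, so □p holds vacuously. ✓
w: successors {s, t, w, y}; p there: s:T, t:F, w:F, y:F. ✗
x: successors {s}; p there: s:T. ✓
y: successors {w}; p there: w:F. ✗
That's 2 of 7 worlds, so 2/7.

2/7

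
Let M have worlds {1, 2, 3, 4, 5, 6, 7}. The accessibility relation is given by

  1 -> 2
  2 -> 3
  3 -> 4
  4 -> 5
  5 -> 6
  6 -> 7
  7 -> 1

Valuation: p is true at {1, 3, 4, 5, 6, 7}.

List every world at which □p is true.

1: successors {2}; p there: 2:F. ✗
2: successors {3}; p there: 3:T. ✓
3: successors {4}; p there: 4:T. ✓
4: successors {5}; p there: 5:T. ✓
5: successors {6}; p there: 6:T. ✓
6: successors {7}; p there: 7:T. ✓
7: successors {1}; p there: 1:T. ✓

{2, 3, 4, 5, 6, 7}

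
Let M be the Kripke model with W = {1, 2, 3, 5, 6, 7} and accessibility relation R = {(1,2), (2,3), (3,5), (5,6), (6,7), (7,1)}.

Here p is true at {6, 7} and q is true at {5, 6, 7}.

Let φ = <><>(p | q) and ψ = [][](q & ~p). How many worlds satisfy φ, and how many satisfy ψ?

For <><>(p | q):
1: successors {2}; <>(p | q) there: 2:F. ✗
2: successors {3}; <>(p | q) there: 3:T. ✓
3: successors {5}; <>(p | q) there: 5:T. ✓
5: successors {6}; <>(p | q) there: 6:T. ✓
6: successors {7}; <>(p | q) there: 7:F. ✗
7: successors {1}; <>(p | q) there: 1:F. ✗
— 3 worlds.
For [][](q & ~p):
1: successors {2}; [](q & ~p) there: 2:F. ✗
2: successors {3}; [](q & ~p) there: 3:T. ✓
3: successors {5}; [](q & ~p) there: 5:F. ✗
5: successors {6}; [](q & ~p) there: 6:F. ✗
6: successors {7}; [](q & ~p) there: 7:F. ✗
7: successors {1}; [](q & ~p) there: 1:F. ✗
— 1 world.

3 and 1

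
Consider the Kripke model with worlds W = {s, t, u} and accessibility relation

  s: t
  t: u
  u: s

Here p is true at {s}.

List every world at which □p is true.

{u}

s: successors {t}; p there: t:F. ✗
t: successors {u}; p there: u:F. ✗
u: successors {s}; p there: s:T. ✓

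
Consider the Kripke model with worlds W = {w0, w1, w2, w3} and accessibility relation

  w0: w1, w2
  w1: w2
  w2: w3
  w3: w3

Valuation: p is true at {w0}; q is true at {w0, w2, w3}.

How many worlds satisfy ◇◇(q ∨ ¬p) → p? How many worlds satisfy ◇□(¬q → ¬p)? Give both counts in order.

For ◇◇(q ∨ ¬p) → p:
w0: ◇◇(q ∨ ¬p) is T, p is T. ✓
w1: ◇◇(q ∨ ¬p) is T, p is F. ✗
w2: ◇◇(q ∨ ¬p) is T, p is F. ✗
w3: ◇◇(q ∨ ¬p) is T, p is F. ✗
— 1 world.
For ◇□(¬q → ¬p):
w0: successors {w1, w2}; □(¬q → ¬p) there: w1:T, w2:T. ✓
w1: successors {w2}; □(¬q → ¬p) there: w2:T. ✓
w2: successors {w3}; □(¬q → ¬p) there: w3:T. ✓
w3: successors {w3}; □(¬q → ¬p) there: w3:T. ✓
— 4 worlds.

1 and 4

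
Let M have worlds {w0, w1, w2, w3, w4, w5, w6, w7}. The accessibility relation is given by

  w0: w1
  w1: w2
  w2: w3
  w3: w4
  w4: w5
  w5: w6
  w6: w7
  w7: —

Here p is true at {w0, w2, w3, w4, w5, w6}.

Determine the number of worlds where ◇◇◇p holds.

4

w0: successors {w1}; ◇◇p there: w1:T. ✓
w1: successors {w2}; ◇◇p there: w2:T. ✓
w2: successors {w3}; ◇◇p there: w3:T. ✓
w3: successors {w4}; ◇◇p there: w4:T. ✓
w4: successors {w5}; ◇◇p there: w5:F. ✗
w5: successors {w6}; ◇◇p there: w6:F. ✗
w6: successors {w7}; ◇◇p there: w7:F. ✗
w7: no successors, so ◇◇◇p fails. ✗
Satisfying worlds: {w0, w1, w2, w3}.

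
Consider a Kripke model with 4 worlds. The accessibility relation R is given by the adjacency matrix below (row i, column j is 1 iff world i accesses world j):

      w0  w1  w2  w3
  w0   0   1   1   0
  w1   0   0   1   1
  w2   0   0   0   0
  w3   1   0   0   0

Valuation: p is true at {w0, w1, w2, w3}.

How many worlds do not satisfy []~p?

w0: successors {w1, w2}; ~p there: w1:F, w2:F. ✗
w1: successors {w2, w3}; ~p there: w2:F, w3:F. ✗
w2: no successors, so []~p holds vacuously. ✓
w3: successors {w0}; ~p there: w0:F. ✗
Satisfying worlds: {w2}.
So []~p fails at the other 3 worlds.

3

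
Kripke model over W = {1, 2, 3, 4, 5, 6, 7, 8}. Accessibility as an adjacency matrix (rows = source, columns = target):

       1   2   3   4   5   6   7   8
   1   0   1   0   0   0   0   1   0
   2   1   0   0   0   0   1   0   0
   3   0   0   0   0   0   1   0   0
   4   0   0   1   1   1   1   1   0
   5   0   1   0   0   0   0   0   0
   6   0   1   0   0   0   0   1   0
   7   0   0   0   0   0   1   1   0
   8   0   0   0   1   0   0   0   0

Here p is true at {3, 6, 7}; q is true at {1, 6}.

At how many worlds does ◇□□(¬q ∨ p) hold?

6

1: successors {2, 7}; □□(¬q ∨ p) there: 2:T, 7:T. ✓
2: successors {1, 6}; □□(¬q ∨ p) there: 1:F, 6:F. ✗
3: successors {6}; □□(¬q ∨ p) there: 6:F. ✗
4: successors {3, 4, 5, 6, 7}; □□(¬q ∨ p) there: 3:T, 4:T, 5:F, 6:F, 7:T. ✓
5: successors {2}; □□(¬q ∨ p) there: 2:T. ✓
6: successors {2, 7}; □□(¬q ∨ p) there: 2:T, 7:T. ✓
7: successors {6, 7}; □□(¬q ∨ p) there: 6:F, 7:T. ✓
8: successors {4}; □□(¬q ∨ p) there: 4:T. ✓
Satisfying worlds: {1, 4, 5, 6, 7, 8}.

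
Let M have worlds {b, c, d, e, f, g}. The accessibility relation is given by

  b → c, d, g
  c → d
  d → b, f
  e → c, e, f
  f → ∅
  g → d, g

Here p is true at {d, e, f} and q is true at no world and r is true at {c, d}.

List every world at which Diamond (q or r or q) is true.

b: successors {c, d, g}; q or r or q there: c:T, d:T, g:F. ✓
c: successors {d}; q or r or q there: d:T. ✓
d: successors {b, f}; q or r or q there: b:F, f:F. ✗
e: successors {c, e, f}; q or r or q there: c:T, e:F, f:F. ✓
f: no successors, so Diamond (q or r or q) fails. ✗
g: successors {d, g}; q or r or q there: d:T, g:F. ✓

{b, c, e, g}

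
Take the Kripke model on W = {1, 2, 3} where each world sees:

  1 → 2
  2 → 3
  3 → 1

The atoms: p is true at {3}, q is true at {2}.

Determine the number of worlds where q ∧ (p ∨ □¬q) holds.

1: q is F, p ∨ □¬q is F. ✗
2: q is T, p ∨ □¬q is T. ✓
3: q is F, p ∨ □¬q is T. ✗
Satisfying worlds: {2}.

1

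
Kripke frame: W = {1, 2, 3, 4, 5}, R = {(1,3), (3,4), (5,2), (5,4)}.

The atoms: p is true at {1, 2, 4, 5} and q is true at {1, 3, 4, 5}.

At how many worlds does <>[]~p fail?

1: successors {3}; []~p there: 3:F. ✗
2: no successors, so <>[]~p fails. ✗
3: successors {4}; []~p there: 4:T. ✓
4: no successors, so <>[]~p fails. ✗
5: successors {2, 4}; []~p there: 2:T, 4:T. ✓
Satisfying worlds: {3, 5}.
So <>[]~p fails at the other 3 worlds.

3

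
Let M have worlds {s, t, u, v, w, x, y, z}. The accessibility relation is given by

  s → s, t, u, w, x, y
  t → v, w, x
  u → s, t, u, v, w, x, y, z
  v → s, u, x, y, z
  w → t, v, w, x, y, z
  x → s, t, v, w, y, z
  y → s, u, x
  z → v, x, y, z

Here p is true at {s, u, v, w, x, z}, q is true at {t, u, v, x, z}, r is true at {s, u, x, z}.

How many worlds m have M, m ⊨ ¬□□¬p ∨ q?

8

s: ¬□□¬p is T, q is F. ✓
t: ¬□□¬p is T, q is T. ✓
u: ¬□□¬p is T, q is T. ✓
v: ¬□□¬p is T, q is T. ✓
w: ¬□□¬p is T, q is F. ✓
x: ¬□□¬p is T, q is T. ✓
y: ¬□□¬p is T, q is F. ✓
z: ¬□□¬p is T, q is T. ✓
Satisfying worlds: {s, t, u, v, w, x, y, z}.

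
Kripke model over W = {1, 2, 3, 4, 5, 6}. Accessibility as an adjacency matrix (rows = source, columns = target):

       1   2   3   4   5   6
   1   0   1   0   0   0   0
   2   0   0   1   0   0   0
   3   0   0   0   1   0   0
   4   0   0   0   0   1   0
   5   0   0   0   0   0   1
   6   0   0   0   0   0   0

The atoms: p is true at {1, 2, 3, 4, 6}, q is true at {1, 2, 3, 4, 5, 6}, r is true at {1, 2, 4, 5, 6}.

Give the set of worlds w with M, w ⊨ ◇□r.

{2, 3, 4, 5}

1: successors {2}; □r there: 2:F. ✗
2: successors {3}; □r there: 3:T. ✓
3: successors {4}; □r there: 4:T. ✓
4: successors {5}; □r there: 5:T. ✓
5: successors {6}; □r there: 6:T. ✓
6: no successors, so ◇□r fails. ✗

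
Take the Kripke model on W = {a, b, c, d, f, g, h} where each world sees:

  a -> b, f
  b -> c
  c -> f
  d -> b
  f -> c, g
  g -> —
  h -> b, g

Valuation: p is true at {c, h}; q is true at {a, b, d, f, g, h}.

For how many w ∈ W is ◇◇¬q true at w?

4

a: successors {b, f}; ◇¬q there: b:T, f:T. ✓
b: successors {c}; ◇¬q there: c:F. ✗
c: successors {f}; ◇¬q there: f:T. ✓
d: successors {b}; ◇¬q there: b:T. ✓
f: successors {c, g}; ◇¬q there: c:F, g:F. ✗
g: no successors, so ◇◇¬q fails. ✗
h: successors {b, g}; ◇¬q there: b:T, g:F. ✓
Satisfying worlds: {a, c, d, h}.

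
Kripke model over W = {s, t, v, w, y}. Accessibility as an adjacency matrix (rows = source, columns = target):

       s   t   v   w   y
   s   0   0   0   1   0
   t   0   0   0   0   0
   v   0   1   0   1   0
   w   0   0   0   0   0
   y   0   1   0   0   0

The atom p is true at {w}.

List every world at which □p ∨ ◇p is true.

{s, t, v, w}

s: □p is T, ◇p is T. ✓
t: □p is T, ◇p is F. ✓
v: □p is F, ◇p is T. ✓
w: □p is T, ◇p is F. ✓
y: □p is F, ◇p is F. ✗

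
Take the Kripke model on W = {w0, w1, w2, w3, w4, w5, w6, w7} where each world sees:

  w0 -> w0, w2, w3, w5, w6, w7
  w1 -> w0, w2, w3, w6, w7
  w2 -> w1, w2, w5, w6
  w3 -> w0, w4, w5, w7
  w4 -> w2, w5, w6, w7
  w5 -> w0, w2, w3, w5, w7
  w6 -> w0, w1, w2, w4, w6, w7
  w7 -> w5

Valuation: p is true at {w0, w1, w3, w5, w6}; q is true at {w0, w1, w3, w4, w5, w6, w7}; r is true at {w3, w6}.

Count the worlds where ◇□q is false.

2

w0: successors {w0, w2, w3, w5, w6, w7}; □q there: w0:F, w2:F, w3:T, w5:F, w6:F, w7:T. ✓
w1: successors {w0, w2, w3, w6, w7}; □q there: w0:F, w2:F, w3:T, w6:F, w7:T. ✓
w2: successors {w1, w2, w5, w6}; □q there: w1:F, w2:F, w5:F, w6:F. ✗
w3: successors {w0, w4, w5, w7}; □q there: w0:F, w4:F, w5:F, w7:T. ✓
w4: successors {w2, w5, w6, w7}; □q there: w2:F, w5:F, w6:F, w7:T. ✓
w5: successors {w0, w2, w3, w5, w7}; □q there: w0:F, w2:F, w3:T, w5:F, w7:T. ✓
w6: successors {w0, w1, w2, w4, w6, w7}; □q there: w0:F, w1:F, w2:F, w4:F, w6:F, w7:T. ✓
w7: successors {w5}; □q there: w5:F. ✗
Satisfying worlds: {w0, w1, w3, w4, w5, w6}.
So ◇□q fails at the other 2 worlds.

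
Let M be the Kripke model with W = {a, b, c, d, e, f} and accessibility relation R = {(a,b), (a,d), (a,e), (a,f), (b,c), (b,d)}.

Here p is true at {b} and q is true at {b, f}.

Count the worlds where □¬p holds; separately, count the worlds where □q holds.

For □¬p:
a: successors {b, d, e, f}; ¬p there: b:F, d:T, e:T, f:T. ✗
b: successors {c, d}; ¬p there: c:T, d:T. ✓
c: no successors, so □¬p holds vacuously. ✓
d: no successors, so □¬p holds vacuously. ✓
e: no successors, so □¬p holds vacuously. ✓
f: no successors, so □¬p holds vacuously. ✓
— 5 worlds.
For □q:
a: successors {b, d, e, f}; q there: b:T, d:F, e:F, f:T. ✗
b: successors {c, d}; q there: c:F, d:F. ✗
c: no successors, so □q holds vacuously. ✓
d: no successors, so □q holds vacuously. ✓
e: no successors, so □q holds vacuously. ✓
f: no successors, so □q holds vacuously. ✓
— 4 worlds.

5 and 4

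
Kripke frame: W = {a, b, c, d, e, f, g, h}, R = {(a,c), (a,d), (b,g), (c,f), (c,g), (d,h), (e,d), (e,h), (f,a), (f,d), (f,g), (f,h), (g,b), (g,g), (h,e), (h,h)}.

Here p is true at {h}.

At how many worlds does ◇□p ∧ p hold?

0

a: ◇□p is T, p is F. ✗
b: ◇□p is F, p is F. ✗
c: ◇□p is F, p is F. ✗
d: ◇□p is F, p is F. ✗
e: ◇□p is T, p is F. ✗
f: ◇□p is T, p is F. ✗
g: ◇□p is F, p is F. ✗
h: ◇□p is F, p is T. ✗
Satisfying worlds: ∅.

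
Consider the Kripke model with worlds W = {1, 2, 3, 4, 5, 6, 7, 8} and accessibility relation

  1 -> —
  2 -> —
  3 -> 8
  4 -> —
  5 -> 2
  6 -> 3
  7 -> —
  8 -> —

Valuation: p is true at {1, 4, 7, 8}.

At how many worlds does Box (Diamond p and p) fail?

1: no successors, so Box (Diamond p and p) holds vacuously. ✓
2: no successors, so Box (Diamond p and p) holds vacuously. ✓
3: successors {8}; Diamond p and p there: 8:F. ✗
4: no successors, so Box (Diamond p and p) holds vacuously. ✓
5: successors {2}; Diamond p and p there: 2:F. ✗
6: successors {3}; Diamond p and p there: 3:F. ✗
7: no successors, so Box (Diamond p and p) holds vacuously. ✓
8: no successors, so Box (Diamond p and p) holds vacuously. ✓
Satisfying worlds: {1, 2, 4, 7, 8}.
So Box (Diamond p and p) fails at the other 3 worlds.

3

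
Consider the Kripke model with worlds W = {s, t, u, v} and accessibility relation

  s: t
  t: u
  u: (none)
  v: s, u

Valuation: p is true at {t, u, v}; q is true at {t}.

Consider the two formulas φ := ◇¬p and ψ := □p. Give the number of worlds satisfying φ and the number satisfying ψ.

For ◇¬p:
s: successors {t}; ¬p there: t:F. ✗
t: successors {u}; ¬p there: u:F. ✗
u: no successors, so ◇¬p fails. ✗
v: successors {s, u}; ¬p there: s:T, u:F. ✓
— 1 world.
For □p:
s: successors {t}; p there: t:T. ✓
t: successors {u}; p there: u:T. ✓
u: no successors, so □p holds vacuously. ✓
v: successors {s, u}; p there: s:F, u:T. ✗
— 3 worlds.

1 and 3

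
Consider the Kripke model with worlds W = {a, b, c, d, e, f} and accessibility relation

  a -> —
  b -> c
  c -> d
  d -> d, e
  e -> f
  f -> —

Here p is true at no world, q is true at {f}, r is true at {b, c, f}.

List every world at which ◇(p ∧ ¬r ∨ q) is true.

a: no successors, so ◇(p ∧ ¬r ∨ q) fails. ✗
b: successors {c}; p ∧ ¬r ∨ q there: c:F. ✗
c: successors {d}; p ∧ ¬r ∨ q there: d:F. ✗
d: successors {d, e}; p ∧ ¬r ∨ q there: d:F, e:F. ✗
e: successors {f}; p ∧ ¬r ∨ q there: f:T. ✓
f: no successors, so ◇(p ∧ ¬r ∨ q) fails. ✗

{e}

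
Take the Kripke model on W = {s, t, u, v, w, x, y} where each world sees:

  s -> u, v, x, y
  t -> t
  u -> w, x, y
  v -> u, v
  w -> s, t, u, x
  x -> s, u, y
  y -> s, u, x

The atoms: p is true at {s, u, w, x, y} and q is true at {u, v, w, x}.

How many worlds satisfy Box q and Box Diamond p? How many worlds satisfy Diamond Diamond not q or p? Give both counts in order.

1 and 7

For Box q and Box Diamond p:
s: Box q is F, Box Diamond p is T. ✗
t: Box q is F, Box Diamond p is F. ✗
u: Box q is F, Box Diamond p is T. ✗
v: Box q is T, Box Diamond p is T. ✓
w: Box q is F, Box Diamond p is F. ✗
x: Box q is F, Box Diamond p is T. ✗
y: Box q is F, Box Diamond p is T. ✗
— 1 world.
For Diamond Diamond not q or p:
s: Diamond Diamond not q is T, p is T. ✓
t: Diamond Diamond not q is T, p is F. ✓
u: Diamond Diamond not q is T, p is T. ✓
v: Diamond Diamond not q is T, p is F. ✓
w: Diamond Diamond not q is T, p is T. ✓
x: Diamond Diamond not q is T, p is T. ✓
y: Diamond Diamond not q is T, p is T. ✓
— 7 worlds.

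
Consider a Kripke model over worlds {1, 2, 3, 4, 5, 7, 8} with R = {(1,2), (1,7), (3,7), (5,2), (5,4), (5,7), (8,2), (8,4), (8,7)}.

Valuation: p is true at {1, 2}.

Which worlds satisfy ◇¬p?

{1, 3, 5, 8}

1: successors {2, 7}; ¬p there: 2:F, 7:T. ✓
2: no successors, so ◇¬p fails. ✗
3: successors {7}; ¬p there: 7:T. ✓
4: no successors, so ◇¬p fails. ✗
5: successors {2, 4, 7}; ¬p there: 2:F, 4:T, 7:T. ✓
7: no successors, so ◇¬p fails. ✗
8: successors {2, 4, 7}; ¬p there: 2:F, 4:T, 7:T. ✓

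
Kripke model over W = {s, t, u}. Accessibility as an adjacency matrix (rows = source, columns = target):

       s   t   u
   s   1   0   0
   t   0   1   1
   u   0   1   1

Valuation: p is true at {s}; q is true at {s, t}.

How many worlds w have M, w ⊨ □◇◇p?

s: successors {s}; ◇◇p there: s:T. ✓
t: successors {t, u}; ◇◇p there: t:F, u:F. ✗
u: successors {t, u}; ◇◇p there: t:F, u:F. ✗
Satisfying worlds: {s}.

1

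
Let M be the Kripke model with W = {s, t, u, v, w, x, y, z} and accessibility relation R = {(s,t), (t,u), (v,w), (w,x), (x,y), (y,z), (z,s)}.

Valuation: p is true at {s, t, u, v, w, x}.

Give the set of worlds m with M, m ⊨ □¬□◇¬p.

s: successors {t}; ¬□◇¬p there: t:T. ✓
t: successors {u}; ¬□◇¬p there: u:F. ✗
u: no successors, so □¬□◇¬p holds vacuously. ✓
v: successors {w}; ¬□◇¬p there: w:F. ✗
w: successors {x}; ¬□◇¬p there: x:F. ✗
x: successors {y}; ¬□◇¬p there: y:T. ✓
y: successors {z}; ¬□◇¬p there: z:T. ✓
z: successors {s}; ¬□◇¬p there: s:T. ✓

{s, u, x, y, z}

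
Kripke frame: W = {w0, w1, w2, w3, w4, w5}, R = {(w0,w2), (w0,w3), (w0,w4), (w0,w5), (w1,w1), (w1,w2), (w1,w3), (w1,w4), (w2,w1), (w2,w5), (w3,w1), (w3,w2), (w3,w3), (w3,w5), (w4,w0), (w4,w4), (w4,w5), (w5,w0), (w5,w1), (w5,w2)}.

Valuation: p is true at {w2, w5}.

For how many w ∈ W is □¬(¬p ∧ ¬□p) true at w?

w0: successors {w2, w3, w4, w5}; ¬(¬p ∧ ¬□p) there: w2:T, w3:F, w4:F, w5:T. ✗
w1: successors {w1, w2, w3, w4}; ¬(¬p ∧ ¬□p) there: w1:F, w2:T, w3:F, w4:F. ✗
w2: successors {w1, w5}; ¬(¬p ∧ ¬□p) there: w1:F, w5:T. ✗
w3: successors {w1, w2, w3, w5}; ¬(¬p ∧ ¬□p) there: w1:F, w2:T, w3:F, w5:T. ✗
w4: successors {w0, w4, w5}; ¬(¬p ∧ ¬□p) there: w0:F, w4:F, w5:T. ✗
w5: successors {w0, w1, w2}; ¬(¬p ∧ ¬□p) there: w0:F, w1:F, w2:T. ✗
Satisfying worlds: ∅.

0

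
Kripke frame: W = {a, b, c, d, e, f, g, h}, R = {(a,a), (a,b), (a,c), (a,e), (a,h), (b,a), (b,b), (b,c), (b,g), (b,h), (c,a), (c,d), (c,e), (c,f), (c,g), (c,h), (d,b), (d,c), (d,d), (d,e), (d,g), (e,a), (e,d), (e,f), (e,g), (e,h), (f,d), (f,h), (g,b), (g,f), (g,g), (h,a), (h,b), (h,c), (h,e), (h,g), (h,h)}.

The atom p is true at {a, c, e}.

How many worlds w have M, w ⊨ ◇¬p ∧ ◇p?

a: ◇¬p is T, ◇p is T. ✓
b: ◇¬p is T, ◇p is T. ✓
c: ◇¬p is T, ◇p is T. ✓
d: ◇¬p is T, ◇p is T. ✓
e: ◇¬p is T, ◇p is T. ✓
f: ◇¬p is T, ◇p is F. ✗
g: ◇¬p is T, ◇p is F. ✗
h: ◇¬p is T, ◇p is T. ✓
Satisfying worlds: {a, b, c, d, e, h}.

6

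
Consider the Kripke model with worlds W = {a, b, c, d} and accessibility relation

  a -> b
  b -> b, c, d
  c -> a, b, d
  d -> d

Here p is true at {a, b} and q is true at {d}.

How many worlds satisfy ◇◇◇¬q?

3

a: successors {b}; ◇◇¬q there: b:T. ✓
b: successors {b, c, d}; ◇◇¬q there: b:T, c:T, d:F. ✓
c: successors {a, b, d}; ◇◇¬q there: a:T, b:T, d:F. ✓
d: successors {d}; ◇◇¬q there: d:F. ✗
Satisfying worlds: {a, b, c}.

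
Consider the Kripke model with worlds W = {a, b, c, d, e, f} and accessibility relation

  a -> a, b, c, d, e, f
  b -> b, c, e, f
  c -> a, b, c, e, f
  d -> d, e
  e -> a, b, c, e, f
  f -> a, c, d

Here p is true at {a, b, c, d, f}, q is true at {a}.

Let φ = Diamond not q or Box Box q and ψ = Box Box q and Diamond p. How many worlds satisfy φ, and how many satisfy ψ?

6 and 0

For Diamond not q or Box Box q:
a: Diamond not q is T, Box Box q is F. ✓
b: Diamond not q is T, Box Box q is F. ✓
c: Diamond not q is T, Box Box q is F. ✓
d: Diamond not q is T, Box Box q is F. ✓
e: Diamond not q is T, Box Box q is F. ✓
f: Diamond not q is T, Box Box q is F. ✓
— 6 worlds.
For Box Box q and Diamond p:
a: Box Box q is F, Diamond p is T. ✗
b: Box Box q is F, Diamond p is T. ✗
c: Box Box q is F, Diamond p is T. ✗
d: Box Box q is F, Diamond p is T. ✗
e: Box Box q is F, Diamond p is T. ✗
f: Box Box q is F, Diamond p is T. ✗
— 0 worlds.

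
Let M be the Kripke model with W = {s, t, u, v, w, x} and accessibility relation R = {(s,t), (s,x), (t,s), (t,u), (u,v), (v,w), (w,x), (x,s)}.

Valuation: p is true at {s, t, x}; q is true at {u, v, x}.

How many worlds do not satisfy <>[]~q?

3

s: successors {t, x}; []~q there: t:F, x:T. ✓
t: successors {s, u}; []~q there: s:F, u:F. ✗
u: successors {v}; []~q there: v:T. ✓
v: successors {w}; []~q there: w:F. ✗
w: successors {x}; []~q there: x:T. ✓
x: successors {s}; []~q there: s:F. ✗
Satisfying worlds: {s, u, w}.
So <>[]~q fails at the other 3 worlds.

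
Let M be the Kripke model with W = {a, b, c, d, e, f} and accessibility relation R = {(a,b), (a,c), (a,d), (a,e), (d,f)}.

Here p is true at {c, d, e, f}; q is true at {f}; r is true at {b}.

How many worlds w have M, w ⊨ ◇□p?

2

a: successors {b, c, d, e}; □p there: b:T, c:T, d:T, e:T. ✓
b: no successors, so ◇□p fails. ✗
c: no successors, so ◇□p fails. ✗
d: successors {f}; □p there: f:T. ✓
e: no successors, so ◇□p fails. ✗
f: no successors, so ◇□p fails. ✗
Satisfying worlds: {a, d}.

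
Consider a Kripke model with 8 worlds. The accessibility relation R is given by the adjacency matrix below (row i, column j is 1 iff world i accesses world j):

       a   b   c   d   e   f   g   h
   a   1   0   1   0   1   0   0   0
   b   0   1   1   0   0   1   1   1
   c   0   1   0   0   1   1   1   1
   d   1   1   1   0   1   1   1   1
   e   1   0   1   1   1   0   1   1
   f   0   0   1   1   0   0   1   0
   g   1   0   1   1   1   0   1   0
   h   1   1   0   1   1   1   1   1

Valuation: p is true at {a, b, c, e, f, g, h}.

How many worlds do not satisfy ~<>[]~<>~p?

a: <>[]~<>~p is F. ✓
b: <>[]~<>~p is F. ✓
c: <>[]~<>~p is F. ✓
d: <>[]~<>~p is F. ✓
e: <>[]~<>~p is F. ✓
f: <>[]~<>~p is F. ✓
g: <>[]~<>~p is F. ✓
h: <>[]~<>~p is F. ✓
Satisfying worlds: {a, b, c, d, e, f, g, h}.
So ~<>[]~<>~p fails at the other 0 worlds.

0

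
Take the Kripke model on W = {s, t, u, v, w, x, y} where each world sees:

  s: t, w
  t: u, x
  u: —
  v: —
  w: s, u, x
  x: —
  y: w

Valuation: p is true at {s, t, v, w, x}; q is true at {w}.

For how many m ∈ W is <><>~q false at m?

4

s: successors {t, w}; <>~q there: t:T, w:T. ✓
t: successors {u, x}; <>~q there: u:F, x:F. ✗
u: no successors, so <><>~q fails. ✗
v: no successors, so <><>~q fails. ✗
w: successors {s, u, x}; <>~q there: s:T, u:F, x:F. ✓
x: no successors, so <><>~q fails. ✗
y: successors {w}; <>~q there: w:T. ✓
Satisfying worlds: {s, w, y}.
So <><>~q fails at the other 4 worlds.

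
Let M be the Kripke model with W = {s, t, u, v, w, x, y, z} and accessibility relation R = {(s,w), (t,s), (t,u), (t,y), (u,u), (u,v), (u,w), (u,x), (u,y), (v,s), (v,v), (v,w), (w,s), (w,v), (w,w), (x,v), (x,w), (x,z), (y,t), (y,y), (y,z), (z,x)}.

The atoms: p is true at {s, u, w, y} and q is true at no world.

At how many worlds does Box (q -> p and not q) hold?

8

s: successors {w}; q -> p and not q there: w:T. ✓
t: successors {s, u, y}; q -> p and not q there: s:T, u:T, y:T. ✓
u: successors {u, v, w, x, y}; q -> p and not q there: u:T, v:T, w:T, x:T, y:T. ✓
v: successors {s, v, w}; q -> p and not q there: s:T, v:T, w:T. ✓
w: successors {s, v, w}; q -> p and not q there: s:T, v:T, w:T. ✓
x: successors {v, w, z}; q -> p and not q there: v:T, w:T, z:T. ✓
y: successors {t, y, z}; q -> p and not q there: t:T, y:T, z:T. ✓
z: successors {x}; q -> p and not q there: x:T. ✓
Satisfying worlds: {s, t, u, v, w, x, y, z}.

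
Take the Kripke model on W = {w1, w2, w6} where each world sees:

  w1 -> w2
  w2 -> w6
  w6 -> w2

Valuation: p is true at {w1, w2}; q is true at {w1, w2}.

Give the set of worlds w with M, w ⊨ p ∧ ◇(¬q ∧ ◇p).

w1: p is T, ◇(¬q ∧ ◇p) is F. ✗
w2: p is T, ◇(¬q ∧ ◇p) is T. ✓
w6: p is F, ◇(¬q ∧ ◇p) is F. ✗

{w2}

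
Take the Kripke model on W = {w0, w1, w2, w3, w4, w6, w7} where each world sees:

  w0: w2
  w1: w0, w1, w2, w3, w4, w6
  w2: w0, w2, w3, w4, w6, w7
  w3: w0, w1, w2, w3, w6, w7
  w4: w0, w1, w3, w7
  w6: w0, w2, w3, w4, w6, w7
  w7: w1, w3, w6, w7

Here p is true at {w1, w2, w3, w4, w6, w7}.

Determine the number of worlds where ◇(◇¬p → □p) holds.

6

w0: successors {w2}; ◇¬p → □p there: w2:F. ✗
w1: successors {w0, w1, w2, w3, w4, w6}; ◇¬p → □p there: w0:T, w1:F, w2:F, w3:F, w4:F, w6:F. ✓
w2: successors {w0, w2, w3, w4, w6, w7}; ◇¬p → □p there: w0:T, w2:F, w3:F, w4:F, w6:F, w7:T. ✓
w3: successors {w0, w1, w2, w3, w6, w7}; ◇¬p → □p there: w0:T, w1:F, w2:F, w3:F, w6:F, w7:T. ✓
w4: successors {w0, w1, w3, w7}; ◇¬p → □p there: w0:T, w1:F, w3:F, w7:T. ✓
w6: successors {w0, w2, w3, w4, w6, w7}; ◇¬p → □p there: w0:T, w2:F, w3:F, w4:F, w6:F, w7:T. ✓
w7: successors {w1, w3, w6, w7}; ◇¬p → □p there: w1:F, w3:F, w6:F, w7:T. ✓
Satisfying worlds: {w1, w2, w3, w4, w6, w7}.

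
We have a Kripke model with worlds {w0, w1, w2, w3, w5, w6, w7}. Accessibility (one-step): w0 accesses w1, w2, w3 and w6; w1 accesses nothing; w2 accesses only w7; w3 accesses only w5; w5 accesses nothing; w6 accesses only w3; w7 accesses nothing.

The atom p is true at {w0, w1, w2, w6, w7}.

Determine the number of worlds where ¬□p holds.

w0: □p is F. ✓
w1: □p is T. ✗
w2: □p is T. ✗
w3: □p is F. ✓
w5: □p is T. ✗
w6: □p is F. ✓
w7: □p is T. ✗
Satisfying worlds: {w0, w3, w6}.

3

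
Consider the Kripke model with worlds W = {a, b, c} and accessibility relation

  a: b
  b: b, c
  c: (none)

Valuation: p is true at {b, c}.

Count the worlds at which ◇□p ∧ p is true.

1

a: ◇□p is T, p is F. ✗
b: ◇□p is T, p is T. ✓
c: ◇□p is F, p is T. ✗
Satisfying worlds: {b}.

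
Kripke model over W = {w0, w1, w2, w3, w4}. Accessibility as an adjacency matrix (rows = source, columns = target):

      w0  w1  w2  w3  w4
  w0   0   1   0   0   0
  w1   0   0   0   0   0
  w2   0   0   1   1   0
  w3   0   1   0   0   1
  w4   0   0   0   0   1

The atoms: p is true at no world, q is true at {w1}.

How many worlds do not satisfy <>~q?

2

w0: successors {w1}; ~q there: w1:F. ✗
w1: no successors, so <>~q fails. ✗
w2: successors {w2, w3}; ~q there: w2:T, w3:T. ✓
w3: successors {w1, w4}; ~q there: w1:F, w4:T. ✓
w4: successors {w4}; ~q there: w4:T. ✓
Satisfying worlds: {w2, w3, w4}.
So <>~q fails at the other 2 worlds.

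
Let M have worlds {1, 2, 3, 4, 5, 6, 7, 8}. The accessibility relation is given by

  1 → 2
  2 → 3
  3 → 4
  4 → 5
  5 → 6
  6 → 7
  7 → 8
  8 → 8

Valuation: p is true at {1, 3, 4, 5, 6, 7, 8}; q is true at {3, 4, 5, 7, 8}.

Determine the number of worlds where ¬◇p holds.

1: ◇p is F. ✓
2: ◇p is T. ✗
3: ◇p is T. ✗
4: ◇p is T. ✗
5: ◇p is T. ✗
6: ◇p is T. ✗
7: ◇p is T. ✗
8: ◇p is T. ✗
Satisfying worlds: {1}.

1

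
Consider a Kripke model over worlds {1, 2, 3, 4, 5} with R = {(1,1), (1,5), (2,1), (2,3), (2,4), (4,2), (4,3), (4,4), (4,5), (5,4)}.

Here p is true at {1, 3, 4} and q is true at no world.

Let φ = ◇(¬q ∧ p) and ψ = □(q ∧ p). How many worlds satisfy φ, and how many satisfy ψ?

4 and 1

For ◇(¬q ∧ p):
1: successors {1, 5}; ¬q ∧ p there: 1:T, 5:F. ✓
2: successors {1, 3, 4}; ¬q ∧ p there: 1:T, 3:T, 4:T. ✓
3: no successors, so ◇(¬q ∧ p) fails. ✗
4: successors {2, 3, 4, 5}; ¬q ∧ p there: 2:F, 3:T, 4:T, 5:F. ✓
5: successors {4}; ¬q ∧ p there: 4:T. ✓
— 4 worlds.
For □(q ∧ p):
1: successors {1, 5}; q ∧ p there: 1:F, 5:F. ✗
2: successors {1, 3, 4}; q ∧ p there: 1:F, 3:F, 4:F. ✗
3: no successors, so □(q ∧ p) holds vacuously. ✓
4: successors {2, 3, 4, 5}; q ∧ p there: 2:F, 3:F, 4:F, 5:F. ✗
5: successors {4}; q ∧ p there: 4:F. ✗
— 1 world.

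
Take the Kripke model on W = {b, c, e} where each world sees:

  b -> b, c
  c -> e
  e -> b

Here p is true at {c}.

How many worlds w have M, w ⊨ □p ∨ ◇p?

1

b: □p is F, ◇p is T. ✓
c: □p is F, ◇p is F. ✗
e: □p is F, ◇p is F. ✗
Satisfying worlds: {b}.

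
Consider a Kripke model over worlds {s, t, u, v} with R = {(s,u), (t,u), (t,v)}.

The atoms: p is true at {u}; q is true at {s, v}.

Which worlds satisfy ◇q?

s: successors {u}; q there: u:F. ✗
t: successors {u, v}; q there: u:F, v:T. ✓
u: no successors, so ◇q fails. ✗
v: no successors, so ◇q fails. ✗

{t}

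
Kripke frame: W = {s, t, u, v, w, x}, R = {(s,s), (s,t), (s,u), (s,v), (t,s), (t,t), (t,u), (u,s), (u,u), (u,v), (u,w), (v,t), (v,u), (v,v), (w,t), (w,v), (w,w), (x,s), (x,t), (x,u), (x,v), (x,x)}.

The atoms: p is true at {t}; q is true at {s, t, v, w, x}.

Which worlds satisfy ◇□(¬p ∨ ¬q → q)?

{u, w}

s: successors {s, t, u, v}; □(¬p ∨ ¬q → q) there: s:F, t:F, u:F, v:F. ✗
t: successors {s, t, u}; □(¬p ∨ ¬q → q) there: s:F, t:F, u:F. ✗
u: successors {s, u, v, w}; □(¬p ∨ ¬q → q) there: s:F, u:F, v:F, w:T. ✓
v: successors {t, u, v}; □(¬p ∨ ¬q → q) there: t:F, u:F, v:F. ✗
w: successors {t, v, w}; □(¬p ∨ ¬q → q) there: t:F, v:F, w:T. ✓
x: successors {s, t, u, v, x}; □(¬p ∨ ¬q → q) there: s:F, t:F, u:F, v:F, x:F. ✗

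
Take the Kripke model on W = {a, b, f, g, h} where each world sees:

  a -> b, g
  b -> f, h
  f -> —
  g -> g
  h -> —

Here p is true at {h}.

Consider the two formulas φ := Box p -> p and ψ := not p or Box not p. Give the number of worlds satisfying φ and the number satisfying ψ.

For Box p -> p:
a: Box p is F, p is F. ✓
b: Box p is F, p is F. ✓
f: Box p is T, p is F. ✗
g: Box p is F, p is F. ✓
h: Box p is T, p is T. ✓
— 4 worlds.
For not p or Box not p:
a: not p is T, Box not p is T. ✓
b: not p is T, Box not p is F. ✓
f: not p is T, Box not p is T. ✓
g: not p is T, Box not p is T. ✓
h: not p is F, Box not p is T. ✓
— 5 worlds.

4 and 5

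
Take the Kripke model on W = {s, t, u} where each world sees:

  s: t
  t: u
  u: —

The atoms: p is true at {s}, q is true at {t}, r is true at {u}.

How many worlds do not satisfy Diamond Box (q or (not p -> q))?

2

s: successors {t}; Box (q or (not p -> q)) there: t:F. ✗
t: successors {u}; Box (q or (not p -> q)) there: u:T. ✓
u: no successors, so Diamond Box (q or (not p -> q)) fails. ✗
Satisfying worlds: {t}.
So Diamond Box (q or (not p -> q)) fails at the other 2 worlds.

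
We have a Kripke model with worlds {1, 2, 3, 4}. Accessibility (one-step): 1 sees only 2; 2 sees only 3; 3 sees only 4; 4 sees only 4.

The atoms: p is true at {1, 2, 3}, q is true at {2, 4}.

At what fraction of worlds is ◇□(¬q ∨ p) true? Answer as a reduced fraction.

1/4

1: successors {2}; □(¬q ∨ p) there: 2:T. ✓
2: successors {3}; □(¬q ∨ p) there: 3:F. ✗
3: successors {4}; □(¬q ∨ p) there: 4:F. ✗
4: successors {4}; □(¬q ∨ p) there: 4:F. ✗
That's 1 of 4 worlds, so 1/4.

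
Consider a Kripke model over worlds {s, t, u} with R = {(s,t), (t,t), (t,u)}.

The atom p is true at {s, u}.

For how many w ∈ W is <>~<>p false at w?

s: successors {t}; ~<>p there: t:F. ✗
t: successors {t, u}; ~<>p there: t:F, u:T. ✓
u: no successors, so <>~<>p fails. ✗
Satisfying worlds: {t}.
So <>~<>p fails at the other 2 worlds.

2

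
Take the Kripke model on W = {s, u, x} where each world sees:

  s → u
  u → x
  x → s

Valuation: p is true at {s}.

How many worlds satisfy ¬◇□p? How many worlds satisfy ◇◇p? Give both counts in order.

For ¬◇□p:
s: ◇□p is F. ✓
u: ◇□p is T. ✗
x: ◇□p is F. ✓
— 2 worlds.
For ◇◇p:
s: successors {u}; ◇p there: u:F. ✗
u: successors {x}; ◇p there: x:T. ✓
x: successors {s}; ◇p there: s:F. ✗
— 1 world.

2 and 1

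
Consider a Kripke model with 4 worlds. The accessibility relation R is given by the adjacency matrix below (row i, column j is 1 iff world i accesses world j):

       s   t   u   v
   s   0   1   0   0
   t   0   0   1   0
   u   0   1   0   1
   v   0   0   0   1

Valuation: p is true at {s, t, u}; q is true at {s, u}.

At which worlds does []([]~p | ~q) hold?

s: successors {t}; []~p | ~q there: t:T. ✓
t: successors {u}; []~p | ~q there: u:F. ✗
u: successors {t, v}; []~p | ~q there: t:T, v:T. ✓
v: successors {v}; []~p | ~q there: v:T. ✓

{s, u, v}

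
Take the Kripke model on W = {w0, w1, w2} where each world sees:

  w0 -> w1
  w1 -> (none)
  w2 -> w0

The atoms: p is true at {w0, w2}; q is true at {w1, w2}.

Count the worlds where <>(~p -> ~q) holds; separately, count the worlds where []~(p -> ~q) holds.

For <>(~p -> ~q):
w0: successors {w1}; ~p -> ~q there: w1:F. ✗
w1: no successors, so <>(~p -> ~q) fails. ✗
w2: successors {w0}; ~p -> ~q there: w0:T. ✓
— 1 world.
For []~(p -> ~q):
w0: successors {w1}; ~(p -> ~q) there: w1:F. ✗
w1: no successors, so []~(p -> ~q) holds vacuously. ✓
w2: successors {w0}; ~(p -> ~q) there: w0:F. ✗
— 1 world.

1 and 1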